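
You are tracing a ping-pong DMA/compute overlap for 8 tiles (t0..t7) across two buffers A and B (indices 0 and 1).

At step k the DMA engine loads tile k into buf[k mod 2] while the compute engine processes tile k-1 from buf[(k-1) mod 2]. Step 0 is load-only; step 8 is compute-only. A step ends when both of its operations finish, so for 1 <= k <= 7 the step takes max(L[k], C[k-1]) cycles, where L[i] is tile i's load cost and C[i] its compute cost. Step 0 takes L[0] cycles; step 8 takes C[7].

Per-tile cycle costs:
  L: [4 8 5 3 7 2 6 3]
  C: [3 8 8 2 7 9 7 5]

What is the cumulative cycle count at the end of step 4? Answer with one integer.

k=0 load=t0/4c comp=- wait=4 total=4
k=1 load=t1/8c comp=t0/3c wait=8 total=12
k=2 load=t2/5c comp=t1/8c wait=8 total=20
k=3 load=t3/3c comp=t2/8c wait=8 total=28
k=4 load=t4/7c comp=t3/2c wait=7 total=35
k=5 load=t5/2c comp=t4/7c wait=7 total=42
k=6 load=t6/6c comp=t5/9c wait=9 total=51
k=7 load=t7/3c comp=t6/7c wait=7 total=58
k=8 load=- comp=t7/5c wait=5 total=63

end_cycle[4] = 35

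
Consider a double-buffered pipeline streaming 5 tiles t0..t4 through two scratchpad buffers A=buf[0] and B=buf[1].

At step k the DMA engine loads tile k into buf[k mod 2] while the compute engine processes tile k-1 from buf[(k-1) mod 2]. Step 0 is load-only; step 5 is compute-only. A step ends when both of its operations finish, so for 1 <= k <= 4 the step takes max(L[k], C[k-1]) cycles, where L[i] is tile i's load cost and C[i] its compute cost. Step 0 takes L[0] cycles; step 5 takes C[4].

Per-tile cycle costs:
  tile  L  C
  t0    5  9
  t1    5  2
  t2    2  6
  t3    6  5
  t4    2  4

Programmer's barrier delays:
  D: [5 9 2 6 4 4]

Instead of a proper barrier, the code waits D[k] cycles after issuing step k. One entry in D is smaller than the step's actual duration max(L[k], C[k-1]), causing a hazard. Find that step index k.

hazard at step 4

step 0: need L[0]=5 = 5; D[0]=5 ok
step 1: need max(L[1]=5,C[0]=9) = 9; D[1]=9 ok
step 2: need max(L[2]=2,C[1]=2) = 2; D[2]=2 ok
step 3: need max(L[3]=6,C[2]=6) = 6; D[3]=6 ok
step 4: need max(L[4]=2,C[3]=5) = 5; D[4]=4 SHORT
step 5: need C[4]=4 = 4; D[5]=4 ok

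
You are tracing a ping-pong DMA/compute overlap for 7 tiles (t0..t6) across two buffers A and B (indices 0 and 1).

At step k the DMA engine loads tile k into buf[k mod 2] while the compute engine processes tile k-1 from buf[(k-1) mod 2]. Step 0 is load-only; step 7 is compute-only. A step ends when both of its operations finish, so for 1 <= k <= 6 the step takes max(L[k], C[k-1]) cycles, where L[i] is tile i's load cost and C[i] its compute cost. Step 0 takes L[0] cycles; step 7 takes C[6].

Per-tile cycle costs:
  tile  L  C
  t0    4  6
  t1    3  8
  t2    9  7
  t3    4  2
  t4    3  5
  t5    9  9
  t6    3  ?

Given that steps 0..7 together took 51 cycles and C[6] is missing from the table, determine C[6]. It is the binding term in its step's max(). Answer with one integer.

step 0 → dur = L[0]=4 = 4
step 1 → dur = max(L[1]=3, C[0]=6) = 6
step 2 → dur = max(L[2]=9, C[1]=8) = 9
step 3 → dur = max(L[3]=4, C[2]=7) = 7
step 4 → dur = max(L[4]=3, C[3]=2) = 3
step 5 → dur = max(L[5]=9, C[4]=5) = 9
step 6 → dur = max(L[6]=3, C[5]=9) = 9
step 7 → dur = C[6]=? = C[6]  (unknown; binding)
sum of known step durations = 47
dur[7] = total - known = 51 - 47 = 4
C[6] is the binding max in step 7, so C[6] = dur[7] = 4

C[6] = 4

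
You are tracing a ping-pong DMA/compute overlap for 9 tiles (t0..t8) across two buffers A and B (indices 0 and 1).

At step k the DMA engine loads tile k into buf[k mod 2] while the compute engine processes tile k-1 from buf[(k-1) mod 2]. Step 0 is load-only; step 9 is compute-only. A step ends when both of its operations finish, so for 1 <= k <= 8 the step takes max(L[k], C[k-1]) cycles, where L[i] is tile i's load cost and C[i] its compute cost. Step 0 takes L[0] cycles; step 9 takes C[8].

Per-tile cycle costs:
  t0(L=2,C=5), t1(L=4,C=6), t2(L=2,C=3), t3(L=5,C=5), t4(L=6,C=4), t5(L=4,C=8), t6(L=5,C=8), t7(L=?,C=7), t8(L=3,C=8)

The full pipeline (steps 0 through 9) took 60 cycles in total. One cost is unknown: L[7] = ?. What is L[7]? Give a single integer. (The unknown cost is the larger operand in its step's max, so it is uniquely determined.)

step 0: dur = L[0]=2 = 2
step 1: dur = max(L[1]=4, C[0]=5) = 5
step 2: dur = max(L[2]=2, C[1]=6) = 6
step 3: dur = max(L[3]=5, C[2]=3) = 5
step 4: dur = max(L[4]=6, C[3]=5) = 6
step 5: dur = max(L[5]=4, C[4]=4) = 4
step 6: dur = max(L[6]=5, C[5]=8) = 8
step 7: dur = max(L[7]=?, C[6]=8) = L[7]  (unknown; binding)
step 8: dur = max(L[8]=3, C[7]=7) = 7
step 9: dur = C[8]=8 = 8
sum of known step durations = 51
dur[7] = total - known = 60 - 51 = 9
L[7] is the binding max in step 7, so L[7] = dur[7] = 9

L[7] = 9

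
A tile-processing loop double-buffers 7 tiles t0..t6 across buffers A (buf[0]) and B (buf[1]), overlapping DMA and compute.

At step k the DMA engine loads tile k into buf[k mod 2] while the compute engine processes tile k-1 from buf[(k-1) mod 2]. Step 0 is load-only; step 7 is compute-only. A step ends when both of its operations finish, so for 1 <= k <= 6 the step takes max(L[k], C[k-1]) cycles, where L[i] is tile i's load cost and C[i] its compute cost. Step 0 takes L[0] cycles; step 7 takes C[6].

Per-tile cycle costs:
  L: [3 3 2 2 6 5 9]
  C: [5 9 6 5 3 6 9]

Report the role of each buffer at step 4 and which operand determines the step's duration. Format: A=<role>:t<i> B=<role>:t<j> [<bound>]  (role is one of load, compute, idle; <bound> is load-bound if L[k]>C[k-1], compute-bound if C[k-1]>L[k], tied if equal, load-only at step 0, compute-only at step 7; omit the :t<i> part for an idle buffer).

k=0 load=t0/3c comp=- wait=3 total=3
k=1 load=t1/3c comp=t0/5c wait=5 total=8
k=2 load=t2/2c comp=t1/9c wait=9 total=17
k=3 load=t3/2c comp=t2/6c wait=6 total=23
k=4 load=t4/6c comp=t3/5c wait=6 total=29
k=5 load=t5/5c comp=t4/3c wait=5 total=34
k=6 load=t6/9c comp=t5/6c wait=9 total=43
k=7 load=- comp=t6/9c wait=9 total=52

step 4: A=load:t4 B=compute:t3 [load-bound]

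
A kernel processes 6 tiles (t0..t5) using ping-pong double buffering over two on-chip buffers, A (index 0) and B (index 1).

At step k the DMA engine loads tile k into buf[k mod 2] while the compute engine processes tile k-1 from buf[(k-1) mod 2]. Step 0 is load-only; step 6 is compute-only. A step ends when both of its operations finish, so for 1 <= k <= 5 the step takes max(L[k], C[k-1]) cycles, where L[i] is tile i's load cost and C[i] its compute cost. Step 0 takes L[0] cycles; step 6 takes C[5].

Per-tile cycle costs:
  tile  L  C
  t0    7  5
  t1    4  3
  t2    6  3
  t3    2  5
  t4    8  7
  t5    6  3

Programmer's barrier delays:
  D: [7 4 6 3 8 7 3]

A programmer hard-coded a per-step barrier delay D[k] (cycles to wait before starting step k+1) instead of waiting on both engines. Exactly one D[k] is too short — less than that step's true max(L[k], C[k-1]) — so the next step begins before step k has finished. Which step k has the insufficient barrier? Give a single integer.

k=0 barrier L[0]=7→7c, D[0]=7 ok
k=1 barrier max(L[1]=4,C[0]=5)→5c, D[1]=4 SHORT
k=2 barrier max(L[2]=6,C[1]=3)→6c, D[2]=6 ok
k=3 barrier max(L[3]=2,C[2]=3)→3c, D[3]=3 ok
k=4 barrier max(L[4]=8,C[3]=5)→8c, D[4]=8 ok
k=5 barrier max(L[5]=6,C[4]=7)→7c, D[5]=7 ok
k=6 barrier C[5]=3→3c, D[6]=3 ok

hazard at step 1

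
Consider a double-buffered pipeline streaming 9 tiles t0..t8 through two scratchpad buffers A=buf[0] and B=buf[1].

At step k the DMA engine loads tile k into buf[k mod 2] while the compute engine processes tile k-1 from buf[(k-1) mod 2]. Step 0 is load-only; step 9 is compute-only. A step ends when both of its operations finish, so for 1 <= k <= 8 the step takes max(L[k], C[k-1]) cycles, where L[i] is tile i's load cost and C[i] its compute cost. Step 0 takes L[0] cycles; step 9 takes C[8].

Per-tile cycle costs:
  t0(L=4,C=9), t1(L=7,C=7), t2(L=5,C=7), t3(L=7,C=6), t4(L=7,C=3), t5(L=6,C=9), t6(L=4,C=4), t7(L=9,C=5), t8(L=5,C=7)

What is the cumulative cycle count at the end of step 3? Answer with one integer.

end_cycle[3] = 27

k=0 load=t0/4c comp=- wait=4 total=4
k=1 load=t1/7c comp=t0/9c wait=9 total=13
k=2 load=t2/5c comp=t1/7c wait=7 total=20
k=3 load=t3/7c comp=t2/7c wait=7 total=27
k=4 load=t4/7c comp=t3/6c wait=7 total=34
k=5 load=t5/6c comp=t4/3c wait=6 total=40
k=6 load=t6/4c comp=t5/9c wait=9 total=49
k=7 load=t7/9c comp=t6/4c wait=9 total=58
k=8 load=t8/5c comp=t7/5c wait=5 total=63
k=9 load=- comp=t8/7c wait=7 total=70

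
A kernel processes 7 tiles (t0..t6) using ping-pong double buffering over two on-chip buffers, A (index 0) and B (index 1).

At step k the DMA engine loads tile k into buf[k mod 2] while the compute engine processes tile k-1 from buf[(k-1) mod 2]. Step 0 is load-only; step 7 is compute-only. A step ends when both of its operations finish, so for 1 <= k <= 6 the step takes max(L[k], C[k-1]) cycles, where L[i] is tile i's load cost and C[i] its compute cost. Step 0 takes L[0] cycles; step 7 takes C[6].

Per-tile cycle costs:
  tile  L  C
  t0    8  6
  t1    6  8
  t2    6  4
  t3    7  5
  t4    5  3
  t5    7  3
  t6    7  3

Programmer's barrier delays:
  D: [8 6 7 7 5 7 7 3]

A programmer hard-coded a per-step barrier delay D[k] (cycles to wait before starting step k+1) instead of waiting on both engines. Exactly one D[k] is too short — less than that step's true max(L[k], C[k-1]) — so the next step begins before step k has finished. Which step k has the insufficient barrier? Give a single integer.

step 0: need L[0]=8 = 8; D[0]=8 ok
step 1: need max(L[1]=6,C[0]=6) = 6; D[1]=6 ok
step 2: need max(L[2]=6,C[1]=8) = 8; D[2]=7 SHORT
step 3: need max(L[3]=7,C[2]=4) = 7; D[3]=7 ok
step 4: need max(L[4]=5,C[3]=5) = 5; D[4]=5 ok
step 5: need max(L[5]=7,C[4]=3) = 7; D[5]=7 ok
step 6: need max(L[6]=7,C[5]=3) = 7; D[6]=7 ok
step 7: need C[6]=3 = 3; D[7]=3 ok

hazard at step 2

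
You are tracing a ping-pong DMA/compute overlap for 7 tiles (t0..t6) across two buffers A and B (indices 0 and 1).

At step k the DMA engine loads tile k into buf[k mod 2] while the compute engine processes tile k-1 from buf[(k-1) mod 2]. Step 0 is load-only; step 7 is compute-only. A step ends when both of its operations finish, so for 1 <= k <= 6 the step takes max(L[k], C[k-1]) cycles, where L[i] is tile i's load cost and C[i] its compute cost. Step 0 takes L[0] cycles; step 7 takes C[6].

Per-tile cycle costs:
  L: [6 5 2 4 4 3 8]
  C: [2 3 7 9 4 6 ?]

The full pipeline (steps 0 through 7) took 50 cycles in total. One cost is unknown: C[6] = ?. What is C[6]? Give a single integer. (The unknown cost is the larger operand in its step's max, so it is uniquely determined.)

C[6] = 8

step 0: dur = L[0]=6 = 6
step 1: dur = max(L[1]=5, C[0]=2) = 5
step 2: dur = max(L[2]=2, C[1]=3) = 3
step 3: dur = max(L[3]=4, C[2]=7) = 7
step 4: dur = max(L[4]=4, C[3]=9) = 9
step 5: dur = max(L[5]=3, C[4]=4) = 4
step 6: dur = max(L[6]=8, C[5]=6) = 8
step 7: dur = C[6]=? = C[6]  (unknown; binding)
sum of known step durations = 42
dur[7] = total - known = 50 - 42 = 8
C[6] is the binding max in step 7, so C[6] = dur[7] = 8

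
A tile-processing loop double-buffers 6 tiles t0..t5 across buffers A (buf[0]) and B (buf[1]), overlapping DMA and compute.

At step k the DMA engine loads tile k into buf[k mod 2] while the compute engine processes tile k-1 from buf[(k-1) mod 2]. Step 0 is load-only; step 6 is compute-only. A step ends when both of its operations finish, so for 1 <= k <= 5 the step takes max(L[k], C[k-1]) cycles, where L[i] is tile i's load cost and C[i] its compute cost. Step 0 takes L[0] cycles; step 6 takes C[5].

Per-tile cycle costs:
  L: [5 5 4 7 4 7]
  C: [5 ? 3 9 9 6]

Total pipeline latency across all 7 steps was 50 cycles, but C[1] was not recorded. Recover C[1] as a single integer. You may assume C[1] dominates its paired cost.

C[1] = 9

step 0 = dur = L[0]=5 = 5
step 1 = dur = max(L[1]=5, C[0]=5) = 5
step 2 = dur = max(L[2]=4, C[1]=?) = C[1]  (unknown; binding)
step 3 = dur = max(L[3]=7, C[2]=3) = 7
step 4 = dur = max(L[4]=4, C[3]=9) = 9
step 5 = dur = max(L[5]=7, C[4]=9) = 9
step 6 = dur = C[5]=6 = 6
sum of known step durations = 41
dur[2] = total - known = 50 - 41 = 9
C[1] is the binding max in step 2, so C[1] = dur[2] = 9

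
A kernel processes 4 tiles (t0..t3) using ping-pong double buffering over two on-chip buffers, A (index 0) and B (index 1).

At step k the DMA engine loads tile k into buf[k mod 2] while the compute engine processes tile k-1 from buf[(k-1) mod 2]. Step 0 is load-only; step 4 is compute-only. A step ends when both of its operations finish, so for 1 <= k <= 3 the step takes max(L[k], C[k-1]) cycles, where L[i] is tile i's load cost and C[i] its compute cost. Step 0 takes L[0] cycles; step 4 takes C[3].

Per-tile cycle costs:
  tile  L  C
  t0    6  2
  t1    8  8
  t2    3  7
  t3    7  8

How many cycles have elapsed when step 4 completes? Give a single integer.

[0] DMA t0→A (6c) ∥ CU idle ⇒ 6c, clock 6
[1] DMA t1→B (8c) ∥ CU A:t0 (2c) ⇒ 8c, clock 14
[2] DMA t2→A (3c) ∥ CU B:t1 (8c) ⇒ 8c, clock 22
[3] DMA t3→B (7c) ∥ CU A:t2 (7c) ⇒ 7c, clock 29
[4] DMA idle ∥ CU B:t3 (8c) ⇒ 8c, clock 37

end_cycle[4] = 37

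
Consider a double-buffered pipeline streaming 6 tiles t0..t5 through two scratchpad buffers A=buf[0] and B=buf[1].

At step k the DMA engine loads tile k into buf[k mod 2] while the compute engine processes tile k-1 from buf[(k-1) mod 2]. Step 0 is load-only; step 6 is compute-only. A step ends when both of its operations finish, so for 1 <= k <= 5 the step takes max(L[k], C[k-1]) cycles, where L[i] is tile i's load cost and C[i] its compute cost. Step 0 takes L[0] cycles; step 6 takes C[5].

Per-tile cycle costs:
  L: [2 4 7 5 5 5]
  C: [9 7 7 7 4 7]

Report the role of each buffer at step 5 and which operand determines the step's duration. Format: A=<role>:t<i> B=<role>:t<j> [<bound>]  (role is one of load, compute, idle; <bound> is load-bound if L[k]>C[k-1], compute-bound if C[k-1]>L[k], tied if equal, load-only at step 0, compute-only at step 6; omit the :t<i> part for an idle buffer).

k=0 load=t0/2c comp=- wait=2 total=2
k=1 load=t1/4c comp=t0/9c wait=9 total=11
k=2 load=t2/7c comp=t1/7c wait=7 total=18
k=3 load=t3/5c comp=t2/7c wait=7 total=25
k=4 load=t4/5c comp=t3/7c wait=7 total=32
k=5 load=t5/5c comp=t4/4c wait=5 total=37
k=6 load=- comp=t5/7c wait=7 total=44

step 5: A=compute:t4 B=load:t5 [load-bound]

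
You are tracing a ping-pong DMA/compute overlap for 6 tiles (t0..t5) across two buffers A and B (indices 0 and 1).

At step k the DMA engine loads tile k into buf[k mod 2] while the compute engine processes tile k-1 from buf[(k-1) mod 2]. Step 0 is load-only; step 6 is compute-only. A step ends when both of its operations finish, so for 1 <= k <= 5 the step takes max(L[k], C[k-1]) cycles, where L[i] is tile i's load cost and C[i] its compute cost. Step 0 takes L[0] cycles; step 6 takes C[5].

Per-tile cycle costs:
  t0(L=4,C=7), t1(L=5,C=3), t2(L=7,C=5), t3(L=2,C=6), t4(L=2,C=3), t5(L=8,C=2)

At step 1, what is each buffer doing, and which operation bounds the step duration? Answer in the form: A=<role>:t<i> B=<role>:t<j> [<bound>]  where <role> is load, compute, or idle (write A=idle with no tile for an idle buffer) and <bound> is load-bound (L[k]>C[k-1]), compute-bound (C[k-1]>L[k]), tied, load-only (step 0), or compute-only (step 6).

[0] DMA t0→A (4c) ∥ CU idle ⇒ 4c, clock 4
[1] DMA t1→B (5c) ∥ CU A:t0 (7c) ⇒ 7c, clock 11
[2] DMA t2→A (7c) ∥ CU B:t1 (3c) ⇒ 7c, clock 18
[3] DMA t3→B (2c) ∥ CU A:t2 (5c) ⇒ 5c, clock 23
[4] DMA t4→A (2c) ∥ CU B:t3 (6c) ⇒ 6c, clock 29
[5] DMA t5→B (8c) ∥ CU A:t4 (3c) ⇒ 8c, clock 37
[6] DMA idle ∥ CU B:t5 (2c) ⇒ 2c, clock 39

step 1: A=compute:t0 B=load:t1 [compute-bound]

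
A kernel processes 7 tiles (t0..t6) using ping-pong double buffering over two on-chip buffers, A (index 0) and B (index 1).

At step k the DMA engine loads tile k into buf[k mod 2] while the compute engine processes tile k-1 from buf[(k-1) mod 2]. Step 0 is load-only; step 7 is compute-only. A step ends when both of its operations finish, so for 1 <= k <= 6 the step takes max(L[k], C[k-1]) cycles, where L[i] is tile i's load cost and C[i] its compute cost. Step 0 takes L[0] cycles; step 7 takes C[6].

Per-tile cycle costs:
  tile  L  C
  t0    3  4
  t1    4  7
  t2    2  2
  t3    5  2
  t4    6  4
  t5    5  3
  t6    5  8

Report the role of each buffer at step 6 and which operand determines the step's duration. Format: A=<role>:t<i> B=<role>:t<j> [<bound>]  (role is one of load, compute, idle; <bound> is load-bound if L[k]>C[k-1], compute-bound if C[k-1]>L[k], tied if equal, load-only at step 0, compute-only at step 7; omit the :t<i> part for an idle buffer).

  0. 3=3c; end=3; A:t0 B:-
  1. max(4,4)=4c; end=7; A:t0 B:t1
  2. max(2,7)=7c; end=14; A:t2 B:t1
  3. max(5,2)=5c; end=19; A:t2 B:t3
  4. max(6,2)=6c; end=25; A:t4 B:t3
  5. max(5,4)=5c; end=30; A:t4 B:t5
  6. max(5,3)=5c; end=35; A:t6 B:t5
  7. 8=8c; end=43; A:t6 B:t5

step 6: A=load:t6 B=compute:t5 [load-bound]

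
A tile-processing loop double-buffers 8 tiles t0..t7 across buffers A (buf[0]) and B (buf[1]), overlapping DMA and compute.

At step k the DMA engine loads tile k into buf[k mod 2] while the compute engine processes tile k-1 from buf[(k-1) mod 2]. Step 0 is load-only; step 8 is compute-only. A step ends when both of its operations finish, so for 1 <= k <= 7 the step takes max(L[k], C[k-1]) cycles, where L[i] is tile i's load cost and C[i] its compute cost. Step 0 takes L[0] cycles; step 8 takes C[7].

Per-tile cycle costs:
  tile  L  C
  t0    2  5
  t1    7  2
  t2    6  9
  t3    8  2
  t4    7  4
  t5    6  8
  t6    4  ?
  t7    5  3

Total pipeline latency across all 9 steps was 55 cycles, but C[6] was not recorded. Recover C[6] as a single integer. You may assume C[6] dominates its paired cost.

C[6] = 7

step 0 → dur = L[0]=2 = 2
step 1 → dur = max(L[1]=7, C[0]=5) = 7
step 2 → dur = max(L[2]=6, C[1]=2) = 6
step 3 → dur = max(L[3]=8, C[2]=9) = 9
step 4 → dur = max(L[4]=7, C[3]=2) = 7
step 5 → dur = max(L[5]=6, C[4]=4) = 6
step 6 → dur = max(L[6]=4, C[5]=8) = 8
step 7 → dur = max(L[7]=5, C[6]=?) = C[6]  (unknown; binding)
step 8 → dur = C[7]=3 = 3
sum of known step durations = 48
dur[7] = total - known = 55 - 48 = 7
C[6] is the binding max in step 7, so C[6] = dur[7] = 7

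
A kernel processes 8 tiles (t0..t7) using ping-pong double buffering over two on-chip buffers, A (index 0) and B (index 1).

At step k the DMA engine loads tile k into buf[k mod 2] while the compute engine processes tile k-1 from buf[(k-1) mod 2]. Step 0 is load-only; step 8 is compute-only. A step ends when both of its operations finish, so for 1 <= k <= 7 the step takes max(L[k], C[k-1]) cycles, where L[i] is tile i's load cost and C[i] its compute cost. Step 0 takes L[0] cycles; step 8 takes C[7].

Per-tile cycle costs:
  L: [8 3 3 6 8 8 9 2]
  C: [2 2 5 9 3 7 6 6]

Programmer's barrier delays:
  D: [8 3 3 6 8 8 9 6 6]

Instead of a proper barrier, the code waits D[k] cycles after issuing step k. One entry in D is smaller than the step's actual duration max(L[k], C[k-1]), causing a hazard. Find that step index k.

hazard at step 4

[0] required=L[0]=8=8 vs D=8 ok
[1] required=max(L[1]=3,C[0]=2)=3 vs D=3 ok
[2] required=max(L[2]=3,C[1]=2)=3 vs D=3 ok
[3] required=max(L[3]=6,C[2]=5)=6 vs D=6 ok
[4] required=max(L[4]=8,C[3]=9)=9 vs D=8 SHORT
[5] required=max(L[5]=8,C[4]=3)=8 vs D=8 ok
[6] required=max(L[6]=9,C[5]=7)=9 vs D=9 ok
[7] required=max(L[7]=2,C[6]=6)=6 vs D=6 ok
[8] required=C[7]=6=6 vs D=6 ok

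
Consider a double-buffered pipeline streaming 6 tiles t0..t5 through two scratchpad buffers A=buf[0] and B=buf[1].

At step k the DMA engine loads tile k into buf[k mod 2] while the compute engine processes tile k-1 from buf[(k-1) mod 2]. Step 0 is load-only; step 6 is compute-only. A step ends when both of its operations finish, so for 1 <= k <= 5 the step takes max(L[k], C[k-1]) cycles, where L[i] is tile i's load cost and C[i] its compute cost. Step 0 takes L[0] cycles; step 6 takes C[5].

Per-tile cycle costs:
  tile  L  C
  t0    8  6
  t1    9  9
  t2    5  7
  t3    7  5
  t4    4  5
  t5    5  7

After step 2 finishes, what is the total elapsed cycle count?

end_cycle[2] = 26

step 0: L[0]=8 → dur=8, Σ=8 | A=load:t0 B=idle [load-only]
step 1: L[1]=9 C[0]=6 → dur=9, Σ=17 | A=compute:t0 B=load:t1 [load-bound]
step 2: L[2]=5 C[1]=9 → dur=9, Σ=26 | A=load:t2 B=compute:t1 [compute-bound]
step 3: L[3]=7 C[2]=7 → dur=7, Σ=33 | A=compute:t2 B=load:t3 [tied]
step 4: L[4]=4 C[3]=5 → dur=5, Σ=38 | A=load:t4 B=compute:t3 [compute-bound]
step 5: L[5]=5 C[4]=5 → dur=5, Σ=43 | A=compute:t4 B=load:t5 [tied]
step 6: C[5]=7 → dur=7, Σ=50 | A=idle B=compute:t5 [compute-only]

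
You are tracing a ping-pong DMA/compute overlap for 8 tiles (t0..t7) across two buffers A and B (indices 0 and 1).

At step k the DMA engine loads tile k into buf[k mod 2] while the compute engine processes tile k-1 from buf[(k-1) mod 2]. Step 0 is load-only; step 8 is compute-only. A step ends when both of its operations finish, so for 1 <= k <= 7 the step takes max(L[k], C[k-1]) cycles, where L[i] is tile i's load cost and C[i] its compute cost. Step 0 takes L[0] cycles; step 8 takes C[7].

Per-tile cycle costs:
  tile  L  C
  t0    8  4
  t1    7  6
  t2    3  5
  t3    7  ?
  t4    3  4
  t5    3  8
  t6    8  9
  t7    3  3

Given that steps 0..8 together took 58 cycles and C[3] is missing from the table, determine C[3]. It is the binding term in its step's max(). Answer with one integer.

step 0 = dur = L[0]=8 = 8
step 1 = dur = max(L[1]=7, C[0]=4) = 7
step 2 = dur = max(L[2]=3, C[1]=6) = 6
step 3 = dur = max(L[3]=7, C[2]=5) = 7
step 4 = dur = max(L[4]=3, C[3]=?) = C[3]  (unknown; binding)
step 5 = dur = max(L[5]=3, C[4]=4) = 4
step 6 = dur = max(L[6]=8, C[5]=8) = 8
step 7 = dur = max(L[7]=3, C[6]=9) = 9
step 8 = dur = C[7]=3 = 3
sum of known step durations = 52
dur[4] = total - known = 58 - 52 = 6
C[3] is the binding max in step 4, so C[3] = dur[4] = 6

C[3] = 6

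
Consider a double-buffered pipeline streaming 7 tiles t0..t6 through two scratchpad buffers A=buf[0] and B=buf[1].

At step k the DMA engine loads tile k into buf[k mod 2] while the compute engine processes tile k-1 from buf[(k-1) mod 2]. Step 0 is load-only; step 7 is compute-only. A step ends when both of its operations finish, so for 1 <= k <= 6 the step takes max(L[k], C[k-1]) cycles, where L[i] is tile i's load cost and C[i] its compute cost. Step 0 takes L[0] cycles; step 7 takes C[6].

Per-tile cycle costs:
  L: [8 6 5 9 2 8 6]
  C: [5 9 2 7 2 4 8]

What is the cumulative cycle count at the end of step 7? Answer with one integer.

end_cycle[7] = 61

k=0 load=t0/8c comp=- wait=8 total=8
k=1 load=t1/6c comp=t0/5c wait=6 total=14
k=2 load=t2/5c comp=t1/9c wait=9 total=23
k=3 load=t3/9c comp=t2/2c wait=9 total=32
k=4 load=t4/2c comp=t3/7c wait=7 total=39
k=5 load=t5/8c comp=t4/2c wait=8 total=47
k=6 load=t6/6c comp=t5/4c wait=6 total=53
k=7 load=- comp=t6/8c wait=8 total=61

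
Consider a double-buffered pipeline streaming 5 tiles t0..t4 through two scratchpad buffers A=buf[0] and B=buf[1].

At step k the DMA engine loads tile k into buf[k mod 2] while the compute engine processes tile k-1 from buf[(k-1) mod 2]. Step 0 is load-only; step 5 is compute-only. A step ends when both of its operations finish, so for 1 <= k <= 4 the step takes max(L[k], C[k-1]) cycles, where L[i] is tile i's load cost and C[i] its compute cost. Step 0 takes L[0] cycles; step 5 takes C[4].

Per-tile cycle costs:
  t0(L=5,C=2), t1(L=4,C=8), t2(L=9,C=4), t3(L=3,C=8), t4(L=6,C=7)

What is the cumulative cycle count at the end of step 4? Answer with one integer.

end_cycle[4] = 30

step 0: L[0]=5 → dur=5, Σ=5 | A=load:t0 B=idle [load-only]
step 1: L[1]=4 C[0]=2 → dur=4, Σ=9 | A=compute:t0 B=load:t1 [load-bound]
step 2: L[2]=9 C[1]=8 → dur=9, Σ=18 | A=load:t2 B=compute:t1 [load-bound]
step 3: L[3]=3 C[2]=4 → dur=4, Σ=22 | A=compute:t2 B=load:t3 [compute-bound]
step 4: L[4]=6 C[3]=8 → dur=8, Σ=30 | A=load:t4 B=compute:t3 [compute-bound]
step 5: C[4]=7 → dur=7, Σ=37 | A=compute:t4 B=idle [compute-only]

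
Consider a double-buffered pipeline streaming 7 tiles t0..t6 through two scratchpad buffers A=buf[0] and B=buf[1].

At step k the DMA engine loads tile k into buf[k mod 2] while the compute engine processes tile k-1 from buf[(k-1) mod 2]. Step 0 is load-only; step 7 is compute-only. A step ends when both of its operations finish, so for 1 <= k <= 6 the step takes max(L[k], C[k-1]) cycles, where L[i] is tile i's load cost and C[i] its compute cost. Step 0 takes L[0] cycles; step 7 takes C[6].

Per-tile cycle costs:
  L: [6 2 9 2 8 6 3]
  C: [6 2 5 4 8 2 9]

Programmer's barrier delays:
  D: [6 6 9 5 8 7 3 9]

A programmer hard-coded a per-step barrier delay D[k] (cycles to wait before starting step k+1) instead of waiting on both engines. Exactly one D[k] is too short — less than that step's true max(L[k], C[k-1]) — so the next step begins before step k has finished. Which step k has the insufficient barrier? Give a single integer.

step 0: need L[0]=6 = 6; D[0]=6 ok
step 1: need max(L[1]=2,C[0]=6) = 6; D[1]=6 ok
step 2: need max(L[2]=9,C[1]=2) = 9; D[2]=9 ok
step 3: need max(L[3]=2,C[2]=5) = 5; D[3]=5 ok
step 4: need max(L[4]=8,C[3]=4) = 8; D[4]=8 ok
step 5: need max(L[5]=6,C[4]=8) = 8; D[5]=7 SHORT
step 6: need max(L[6]=3,C[5]=2) = 3; D[6]=3 ok
step 7: need C[6]=9 = 9; D[7]=9 ok

hazard at step 5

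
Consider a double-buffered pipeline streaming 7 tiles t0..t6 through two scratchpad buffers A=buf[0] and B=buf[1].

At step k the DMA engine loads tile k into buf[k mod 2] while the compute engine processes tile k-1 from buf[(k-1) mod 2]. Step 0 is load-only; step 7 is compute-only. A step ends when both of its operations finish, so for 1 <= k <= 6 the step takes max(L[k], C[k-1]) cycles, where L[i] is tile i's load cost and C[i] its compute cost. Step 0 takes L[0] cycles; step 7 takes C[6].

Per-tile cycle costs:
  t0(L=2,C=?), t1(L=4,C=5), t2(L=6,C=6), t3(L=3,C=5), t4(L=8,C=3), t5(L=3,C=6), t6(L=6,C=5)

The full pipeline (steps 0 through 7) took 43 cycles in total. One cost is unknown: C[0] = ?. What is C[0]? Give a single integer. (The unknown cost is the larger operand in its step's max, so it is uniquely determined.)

C[0] = 7

step 0: dur = L[0]=2 = 2
step 1: dur = max(L[1]=4, C[0]=?) = C[0]  (unknown; binding)
step 2: dur = max(L[2]=6, C[1]=5) = 6
step 3: dur = max(L[3]=3, C[2]=6) = 6
step 4: dur = max(L[4]=8, C[3]=5) = 8
step 5: dur = max(L[5]=3, C[4]=3) = 3
step 6: dur = max(L[6]=6, C[5]=6) = 6
step 7: dur = C[6]=5 = 5
sum of known step durations = 36
dur[1] = total - known = 43 - 36 = 7
C[0] is the binding max in step 1, so C[0] = dur[1] = 7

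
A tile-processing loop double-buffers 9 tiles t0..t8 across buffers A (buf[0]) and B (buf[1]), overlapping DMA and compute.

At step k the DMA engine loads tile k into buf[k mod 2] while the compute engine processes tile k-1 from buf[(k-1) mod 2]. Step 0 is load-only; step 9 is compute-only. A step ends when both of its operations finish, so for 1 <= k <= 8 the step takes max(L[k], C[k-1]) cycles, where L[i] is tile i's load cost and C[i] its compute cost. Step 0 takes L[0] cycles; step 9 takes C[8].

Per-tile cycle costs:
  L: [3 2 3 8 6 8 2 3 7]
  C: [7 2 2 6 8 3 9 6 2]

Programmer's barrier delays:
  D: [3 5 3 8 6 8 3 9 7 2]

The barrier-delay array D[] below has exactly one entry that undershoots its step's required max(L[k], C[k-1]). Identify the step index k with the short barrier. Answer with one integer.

[0] required=L[0]=3=3 vs D=3 ok
[1] required=max(L[1]=2,C[0]=7)=7 vs D=5 SHORT
[2] required=max(L[2]=3,C[1]=2)=3 vs D=3 ok
[3] required=max(L[3]=8,C[2]=2)=8 vs D=8 ok
[4] required=max(L[4]=6,C[3]=6)=6 vs D=6 ok
[5] required=max(L[5]=8,C[4]=8)=8 vs D=8 ok
[6] required=max(L[6]=2,C[5]=3)=3 vs D=3 ok
[7] required=max(L[7]=3,C[6]=9)=9 vs D=9 ok
[8] required=max(L[8]=7,C[7]=6)=7 vs D=7 ok
[9] required=C[8]=2=2 vs D=2 ok

hazard at step 1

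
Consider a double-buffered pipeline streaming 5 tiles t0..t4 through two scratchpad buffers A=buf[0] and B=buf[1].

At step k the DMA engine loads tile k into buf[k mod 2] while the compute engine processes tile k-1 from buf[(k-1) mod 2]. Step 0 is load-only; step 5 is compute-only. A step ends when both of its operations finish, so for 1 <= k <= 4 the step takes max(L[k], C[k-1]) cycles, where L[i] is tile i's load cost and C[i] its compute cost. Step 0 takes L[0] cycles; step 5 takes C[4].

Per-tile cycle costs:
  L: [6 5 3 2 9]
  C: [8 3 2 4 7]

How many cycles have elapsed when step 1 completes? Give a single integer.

end_cycle[1] = 14

[0] DMA t0→A (6c) ∥ CU idle ⇒ 6c, clock 6
[1] DMA t1→B (5c) ∥ CU A:t0 (8c) ⇒ 8c, clock 14
[2] DMA t2→A (3c) ∥ CU B:t1 (3c) ⇒ 3c, clock 17
[3] DMA t3→B (2c) ∥ CU A:t2 (2c) ⇒ 2c, clock 19
[4] DMA t4→A (9c) ∥ CU B:t3 (4c) ⇒ 9c, clock 28
[5] DMA idle ∥ CU A:t4 (7c) ⇒ 7c, clock 35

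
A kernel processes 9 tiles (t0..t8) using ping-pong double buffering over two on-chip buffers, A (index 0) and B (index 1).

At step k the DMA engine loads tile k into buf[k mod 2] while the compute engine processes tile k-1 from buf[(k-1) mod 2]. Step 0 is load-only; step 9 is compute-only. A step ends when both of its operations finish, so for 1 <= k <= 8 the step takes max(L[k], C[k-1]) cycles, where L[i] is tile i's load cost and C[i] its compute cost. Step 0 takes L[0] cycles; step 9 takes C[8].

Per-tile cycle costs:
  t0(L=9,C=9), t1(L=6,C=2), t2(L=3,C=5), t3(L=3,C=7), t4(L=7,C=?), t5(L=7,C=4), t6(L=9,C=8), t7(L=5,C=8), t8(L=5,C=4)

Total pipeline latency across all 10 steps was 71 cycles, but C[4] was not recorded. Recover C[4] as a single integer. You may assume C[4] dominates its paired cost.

step 0 = dur = L[0]=9 = 9
step 1 = dur = max(L[1]=6, C[0]=9) = 9
step 2 = dur = max(L[2]=3, C[1]=2) = 3
step 3 = dur = max(L[3]=3, C[2]=5) = 5
step 4 = dur = max(L[4]=7, C[3]=7) = 7
step 5 = dur = max(L[5]=7, C[4]=?) = C[4]  (unknown; binding)
step 6 = dur = max(L[6]=9, C[5]=4) = 9
step 7 = dur = max(L[7]=5, C[6]=8) = 8
step 8 = dur = max(L[8]=5, C[7]=8) = 8
step 9 = dur = C[8]=4 = 4
sum of known step durations = 62
dur[5] = total - known = 71 - 62 = 9
C[4] is the binding max in step 5, so C[4] = dur[5] = 9

C[4] = 9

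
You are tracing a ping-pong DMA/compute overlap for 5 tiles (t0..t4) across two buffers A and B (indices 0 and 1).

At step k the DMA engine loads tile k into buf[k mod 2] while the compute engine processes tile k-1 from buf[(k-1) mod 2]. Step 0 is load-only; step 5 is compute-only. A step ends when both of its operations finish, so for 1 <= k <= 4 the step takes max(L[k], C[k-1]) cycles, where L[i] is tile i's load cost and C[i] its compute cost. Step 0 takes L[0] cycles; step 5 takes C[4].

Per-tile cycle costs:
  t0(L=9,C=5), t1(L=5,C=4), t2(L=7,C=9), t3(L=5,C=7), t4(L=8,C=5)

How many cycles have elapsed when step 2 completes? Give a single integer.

end_cycle[2] = 21

[0] DMA t0→A (9c) ∥ CU idle ⇒ 9c, clock 9
[1] DMA t1→B (5c) ∥ CU A:t0 (5c) ⇒ 5c, clock 14
[2] DMA t2→A (7c) ∥ CU B:t1 (4c) ⇒ 7c, clock 21
[3] DMA t3→B (5c) ∥ CU A:t2 (9c) ⇒ 9c, clock 30
[4] DMA t4→A (8c) ∥ CU B:t3 (7c) ⇒ 8c, clock 38
[5] DMA idle ∥ CU A:t4 (5c) ⇒ 5c, clock 43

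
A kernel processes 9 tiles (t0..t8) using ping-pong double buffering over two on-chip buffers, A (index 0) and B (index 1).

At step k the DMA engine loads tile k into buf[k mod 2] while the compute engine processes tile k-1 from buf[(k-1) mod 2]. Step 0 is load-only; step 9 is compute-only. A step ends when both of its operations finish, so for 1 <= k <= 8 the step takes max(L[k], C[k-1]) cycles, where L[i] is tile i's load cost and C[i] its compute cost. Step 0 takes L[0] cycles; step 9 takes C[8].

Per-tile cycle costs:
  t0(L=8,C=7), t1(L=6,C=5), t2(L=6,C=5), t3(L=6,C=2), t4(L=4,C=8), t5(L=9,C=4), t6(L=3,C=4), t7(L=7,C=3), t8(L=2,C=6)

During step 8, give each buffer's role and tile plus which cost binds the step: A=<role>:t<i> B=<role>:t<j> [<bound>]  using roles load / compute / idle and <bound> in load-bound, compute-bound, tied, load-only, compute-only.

[0] DMA t0→A (8c) ∥ CU idle ⇒ 8c, clock 8
[1] DMA t1→B (6c) ∥ CU A:t0 (7c) ⇒ 7c, clock 15
[2] DMA t2→A (6c) ∥ CU B:t1 (5c) ⇒ 6c, clock 21
[3] DMA t3→B (6c) ∥ CU A:t2 (5c) ⇒ 6c, clock 27
[4] DMA t4→A (4c) ∥ CU B:t3 (2c) ⇒ 4c, clock 31
[5] DMA t5→B (9c) ∥ CU A:t4 (8c) ⇒ 9c, clock 40
[6] DMA t6→A (3c) ∥ CU B:t5 (4c) ⇒ 4c, clock 44
[7] DMA t7→B (7c) ∥ CU A:t6 (4c) ⇒ 7c, clock 51
[8] DMA t8→A (2c) ∥ CU B:t7 (3c) ⇒ 3c, clock 54
[9] DMA idle ∥ CU A:t8 (6c) ⇒ 6c, clock 60

step 8: A=load:t8 B=compute:t7 [compute-bound]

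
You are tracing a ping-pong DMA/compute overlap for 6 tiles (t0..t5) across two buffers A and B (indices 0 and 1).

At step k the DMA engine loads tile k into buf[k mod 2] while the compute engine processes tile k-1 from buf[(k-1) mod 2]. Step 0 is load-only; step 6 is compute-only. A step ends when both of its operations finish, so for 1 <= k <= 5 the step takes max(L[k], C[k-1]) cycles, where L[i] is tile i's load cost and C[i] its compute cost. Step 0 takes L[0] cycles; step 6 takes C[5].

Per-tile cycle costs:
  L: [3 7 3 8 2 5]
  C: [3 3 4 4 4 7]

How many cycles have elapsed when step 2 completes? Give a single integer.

step 0: L[0]=3 → dur=3, Σ=3 | A=load:t0 B=idle [load-only]
step 1: L[1]=7 C[0]=3 → dur=7, Σ=10 | A=compute:t0 B=load:t1 [load-bound]
step 2: L[2]=3 C[1]=3 → dur=3, Σ=13 | A=load:t2 B=compute:t1 [tied]
step 3: L[3]=8 C[2]=4 → dur=8, Σ=21 | A=compute:t2 B=load:t3 [load-bound]
step 4: L[4]=2 C[3]=4 → dur=4, Σ=25 | A=load:t4 B=compute:t3 [compute-bound]
step 5: L[5]=5 C[4]=4 → dur=5, Σ=30 | A=compute:t4 B=load:t5 [load-bound]
step 6: C[5]=7 → dur=7, Σ=37 | A=idle B=compute:t5 [compute-only]

end_cycle[2] = 13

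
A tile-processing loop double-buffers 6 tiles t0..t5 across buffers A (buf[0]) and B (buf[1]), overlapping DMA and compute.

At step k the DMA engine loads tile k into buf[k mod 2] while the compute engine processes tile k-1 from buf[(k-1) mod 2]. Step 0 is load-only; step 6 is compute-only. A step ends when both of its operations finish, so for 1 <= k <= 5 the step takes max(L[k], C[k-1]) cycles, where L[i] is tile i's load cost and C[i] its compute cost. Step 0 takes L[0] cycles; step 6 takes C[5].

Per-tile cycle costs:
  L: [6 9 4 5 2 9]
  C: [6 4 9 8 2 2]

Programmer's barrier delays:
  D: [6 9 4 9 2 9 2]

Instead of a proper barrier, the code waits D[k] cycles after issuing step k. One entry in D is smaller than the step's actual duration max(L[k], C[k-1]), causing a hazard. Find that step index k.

step 0: need L[0]=6 = 6; D[0]=6 ok
step 1: need max(L[1]=9,C[0]=6) = 9; D[1]=9 ok
step 2: need max(L[2]=4,C[1]=4) = 4; D[2]=4 ok
step 3: need max(L[3]=5,C[2]=9) = 9; D[3]=9 ok
step 4: need max(L[4]=2,C[3]=8) = 8; D[4]=2 SHORT
step 5: need max(L[5]=9,C[4]=2) = 9; D[5]=9 ok
step 6: need C[5]=2 = 2; D[6]=2 ok

hazard at step 4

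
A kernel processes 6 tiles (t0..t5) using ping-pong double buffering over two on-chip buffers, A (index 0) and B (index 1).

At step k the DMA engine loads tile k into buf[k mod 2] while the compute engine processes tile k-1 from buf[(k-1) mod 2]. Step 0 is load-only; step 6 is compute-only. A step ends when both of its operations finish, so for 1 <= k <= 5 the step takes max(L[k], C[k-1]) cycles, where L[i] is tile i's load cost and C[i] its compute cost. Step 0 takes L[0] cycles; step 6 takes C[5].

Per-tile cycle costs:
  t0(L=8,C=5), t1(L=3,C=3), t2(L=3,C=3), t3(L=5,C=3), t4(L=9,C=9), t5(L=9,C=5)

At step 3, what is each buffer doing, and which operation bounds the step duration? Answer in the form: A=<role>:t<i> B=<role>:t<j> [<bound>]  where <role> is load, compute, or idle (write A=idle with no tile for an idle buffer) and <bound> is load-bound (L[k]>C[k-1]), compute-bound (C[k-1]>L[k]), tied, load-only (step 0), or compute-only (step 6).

k=0 load=t0/8c comp=- wait=8 total=8
k=1 load=t1/3c comp=t0/5c wait=5 total=13
k=2 load=t2/3c comp=t1/3c wait=3 total=16
k=3 load=t3/5c comp=t2/3c wait=5 total=21
k=4 load=t4/9c comp=t3/3c wait=9 total=30
k=5 load=t5/9c comp=t4/9c wait=9 total=39
k=6 load=- comp=t5/5c wait=5 total=44

step 3: A=compute:t2 B=load:t3 [load-bound]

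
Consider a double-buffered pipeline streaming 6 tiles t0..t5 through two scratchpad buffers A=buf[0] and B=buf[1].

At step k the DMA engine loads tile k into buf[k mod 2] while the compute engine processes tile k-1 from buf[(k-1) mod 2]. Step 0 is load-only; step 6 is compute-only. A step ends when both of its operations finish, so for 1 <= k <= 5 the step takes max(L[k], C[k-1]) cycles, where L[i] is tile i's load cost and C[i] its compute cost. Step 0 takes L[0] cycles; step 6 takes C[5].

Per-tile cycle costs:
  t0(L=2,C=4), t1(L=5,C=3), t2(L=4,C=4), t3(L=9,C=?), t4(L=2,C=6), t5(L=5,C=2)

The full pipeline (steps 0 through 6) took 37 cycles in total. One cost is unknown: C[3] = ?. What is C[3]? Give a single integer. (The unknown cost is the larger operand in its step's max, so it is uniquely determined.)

step 0: dur = L[0]=2 = 2
step 1: dur = max(L[1]=5, C[0]=4) = 5
step 2: dur = max(L[2]=4, C[1]=3) = 4
step 3: dur = max(L[3]=9, C[2]=4) = 9
step 4: dur = max(L[4]=2, C[3]=?) = C[3]  (unknown; binding)
step 5: dur = max(L[5]=5, C[4]=6) = 6
step 6: dur = C[5]=2 = 2
sum of known step durations = 28
dur[4] = total - known = 37 - 28 = 9
C[3] is the binding max in step 4, so C[3] = dur[4] = 9

C[3] = 9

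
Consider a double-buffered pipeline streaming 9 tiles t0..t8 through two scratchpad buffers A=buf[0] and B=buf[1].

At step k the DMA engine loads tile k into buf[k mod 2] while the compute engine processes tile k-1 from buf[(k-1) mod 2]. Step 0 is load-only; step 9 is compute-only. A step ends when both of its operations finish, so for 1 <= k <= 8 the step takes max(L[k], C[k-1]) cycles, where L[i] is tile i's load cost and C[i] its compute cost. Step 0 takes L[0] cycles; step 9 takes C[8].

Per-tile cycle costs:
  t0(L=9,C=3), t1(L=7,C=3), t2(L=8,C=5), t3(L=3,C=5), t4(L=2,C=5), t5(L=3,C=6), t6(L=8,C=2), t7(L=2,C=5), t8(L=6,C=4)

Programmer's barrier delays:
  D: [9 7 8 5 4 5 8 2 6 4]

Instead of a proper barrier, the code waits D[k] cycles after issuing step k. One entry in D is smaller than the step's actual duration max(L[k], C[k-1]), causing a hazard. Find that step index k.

hazard at step 4

[0] required=L[0]=9=9 vs D=9 ok
[1] required=max(L[1]=7,C[0]=3)=7 vs D=7 ok
[2] required=max(L[2]=8,C[1]=3)=8 vs D=8 ok
[3] required=max(L[3]=3,C[2]=5)=5 vs D=5 ok
[4] required=max(L[4]=2,C[3]=5)=5 vs D=4 SHORT
[5] required=max(L[5]=3,C[4]=5)=5 vs D=5 ok
[6] required=max(L[6]=8,C[5]=6)=8 vs D=8 ok
[7] required=max(L[7]=2,C[6]=2)=2 vs D=2 ok
[8] required=max(L[8]=6,C[7]=5)=6 vs D=6 ok
[9] required=C[8]=4=4 vs D=4 ok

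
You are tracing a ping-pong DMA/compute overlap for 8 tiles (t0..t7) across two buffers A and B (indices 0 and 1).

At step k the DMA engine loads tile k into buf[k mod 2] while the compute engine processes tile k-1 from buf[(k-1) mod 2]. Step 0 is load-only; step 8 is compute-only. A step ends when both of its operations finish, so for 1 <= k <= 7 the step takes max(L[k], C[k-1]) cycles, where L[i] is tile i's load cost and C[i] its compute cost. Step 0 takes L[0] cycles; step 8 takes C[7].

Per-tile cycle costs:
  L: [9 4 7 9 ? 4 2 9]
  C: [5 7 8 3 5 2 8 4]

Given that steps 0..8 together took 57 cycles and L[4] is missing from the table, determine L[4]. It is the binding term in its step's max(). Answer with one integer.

step 0 = dur = L[0]=9 = 9
step 1 = dur = max(L[1]=4, C[0]=5) = 5
step 2 = dur = max(L[2]=7, C[1]=7) = 7
step 3 = dur = max(L[3]=9, C[2]=8) = 9
step 4 = dur = max(L[4]=?, C[3]=3) = L[4]  (unknown; binding)
step 5 = dur = max(L[5]=4, C[4]=5) = 5
step 6 = dur = max(L[6]=2, C[5]=2) = 2
step 7 = dur = max(L[7]=9, C[6]=8) = 9
step 8 = dur = C[7]=4 = 4
sum of known step durations = 50
dur[4] = total - known = 57 - 50 = 7
L[4] is the binding max in step 4, so L[4] = dur[4] = 7

L[4] = 7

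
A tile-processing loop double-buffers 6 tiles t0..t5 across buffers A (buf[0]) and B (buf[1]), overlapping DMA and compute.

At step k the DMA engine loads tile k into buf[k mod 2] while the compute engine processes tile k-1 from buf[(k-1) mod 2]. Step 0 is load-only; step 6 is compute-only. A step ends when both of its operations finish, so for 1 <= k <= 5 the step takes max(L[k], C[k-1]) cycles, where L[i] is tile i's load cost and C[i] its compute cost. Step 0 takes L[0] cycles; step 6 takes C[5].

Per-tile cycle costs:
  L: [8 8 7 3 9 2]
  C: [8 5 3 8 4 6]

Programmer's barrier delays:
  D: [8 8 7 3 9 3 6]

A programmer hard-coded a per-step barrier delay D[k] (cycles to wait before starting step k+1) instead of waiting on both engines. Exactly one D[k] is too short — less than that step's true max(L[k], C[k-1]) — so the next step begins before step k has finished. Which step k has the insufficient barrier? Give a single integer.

k=0 barrier L[0]=8→8c, D[0]=8 ok
k=1 barrier max(L[1]=8,C[0]=8)→8c, D[1]=8 ok
k=2 barrier max(L[2]=7,C[1]=5)→7c, D[2]=7 ok
k=3 barrier max(L[3]=3,C[2]=3)→3c, D[3]=3 ok
k=4 barrier max(L[4]=9,C[3]=8)→9c, D[4]=9 ok
k=5 barrier max(L[5]=2,C[4]=4)→4c, D[5]=3 SHORT
k=6 barrier C[5]=6→6c, D[6]=6 ok

hazard at step 5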